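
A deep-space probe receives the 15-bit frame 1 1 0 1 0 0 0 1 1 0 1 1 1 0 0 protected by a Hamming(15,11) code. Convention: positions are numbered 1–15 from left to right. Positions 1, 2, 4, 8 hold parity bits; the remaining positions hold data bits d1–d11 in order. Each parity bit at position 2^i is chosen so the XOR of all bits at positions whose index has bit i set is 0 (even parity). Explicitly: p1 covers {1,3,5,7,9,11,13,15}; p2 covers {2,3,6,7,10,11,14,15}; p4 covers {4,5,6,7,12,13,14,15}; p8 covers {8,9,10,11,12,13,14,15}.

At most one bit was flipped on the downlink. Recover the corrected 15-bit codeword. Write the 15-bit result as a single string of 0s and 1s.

s1 (pos 1,3,5,7,9,11,13,15): 1⊕0⊕0⊕0⊕1⊕1⊕1⊕0 = 0
s2 (pos 2,3,6,7,10,11,14,15): 1⊕0⊕0⊕0⊕0⊕1⊕0⊕0 = 0
s4 (pos 4,5,6,7,12,13,14,15): 1⊕0⊕0⊕0⊕1⊕1⊕0⊕0 = 1
s8 (pos 8,9,10,11,12,13,14,15): 1⊕1⊕0⊕1⊕1⊕1⊕0⊕0 = 1
Syndrome s8…s1 = 1100 → error at position 12.
Flip position 12: 110100011011100 → 110100011010100

110100011010100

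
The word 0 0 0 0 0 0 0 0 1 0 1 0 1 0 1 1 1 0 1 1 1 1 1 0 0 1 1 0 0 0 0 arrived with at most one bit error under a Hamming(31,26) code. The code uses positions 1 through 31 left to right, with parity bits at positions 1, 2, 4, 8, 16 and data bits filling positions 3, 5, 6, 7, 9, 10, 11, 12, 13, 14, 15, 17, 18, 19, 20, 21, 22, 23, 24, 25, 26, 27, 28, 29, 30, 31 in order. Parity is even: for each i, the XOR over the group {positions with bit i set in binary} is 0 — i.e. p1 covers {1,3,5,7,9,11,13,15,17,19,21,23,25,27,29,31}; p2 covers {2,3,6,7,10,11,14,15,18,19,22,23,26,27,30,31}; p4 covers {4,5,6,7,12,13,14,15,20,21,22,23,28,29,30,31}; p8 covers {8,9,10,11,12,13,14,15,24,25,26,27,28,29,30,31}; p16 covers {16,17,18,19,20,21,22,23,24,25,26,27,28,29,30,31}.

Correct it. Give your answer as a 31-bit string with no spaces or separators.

s1 (pos 1,3,5,7,9,11,13,15,17,19,21,23,25,27,29,31): 0⊕0⊕0⊕0⊕1⊕1⊕1⊕1⊕1⊕1⊕1⊕1⊕0⊕1⊕0⊕0 = 1
s2 (pos 2,3,6,7,10,11,14,15,18,19,22,23,26,27,30,31): 0⊕0⊕0⊕0⊕0⊕1⊕0⊕1⊕0⊕1⊕1⊕1⊕1⊕1⊕0⊕0 = 1
s4 (pos 4,5,6,7,12,13,14,15,20,21,22,23,28,29,30,31): 0⊕0⊕0⊕0⊕0⊕1⊕0⊕1⊕1⊕1⊕1⊕1⊕0⊕0⊕0⊕0 = 0
s8 (pos 8,9,10,11,12,13,14,15,24,25,26,27,28,29,30,31): 0⊕1⊕0⊕1⊕0⊕1⊕0⊕1⊕0⊕0⊕1⊕1⊕0⊕0⊕0⊕0 = 0
s16 (pos 16,17,18,19,20,21,22,23,24,25,26,27,28,29,30,31): 1⊕1⊕0⊕1⊕1⊕1⊕1⊕1⊕0⊕0⊕1⊕1⊕0⊕0⊕0⊕0 = 1
Syndrome s16…s1 = 10011 → error at position 19.
Flip position 19: 0000000010101011101111100110000 → 0000000010101011100111100110000

0000000010101011100111100110000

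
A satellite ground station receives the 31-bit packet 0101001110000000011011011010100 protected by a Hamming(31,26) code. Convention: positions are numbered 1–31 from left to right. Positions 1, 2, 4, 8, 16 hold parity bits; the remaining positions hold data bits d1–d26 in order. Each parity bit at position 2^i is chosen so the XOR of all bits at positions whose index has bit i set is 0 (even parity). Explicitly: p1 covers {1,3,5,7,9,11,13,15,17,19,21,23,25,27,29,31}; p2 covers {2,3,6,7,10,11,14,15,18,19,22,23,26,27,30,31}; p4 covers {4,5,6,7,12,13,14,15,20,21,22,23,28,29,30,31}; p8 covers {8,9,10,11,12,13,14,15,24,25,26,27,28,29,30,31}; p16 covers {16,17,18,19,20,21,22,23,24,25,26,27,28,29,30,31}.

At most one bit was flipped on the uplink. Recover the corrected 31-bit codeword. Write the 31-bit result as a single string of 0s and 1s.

0101101110000000011011011010100

s1 (pos 1,3,5,7,9,11,13,15,17,19,21,23,25,27,29,31): 0⊕0⊕0⊕1⊕1⊕0⊕0⊕0⊕0⊕1⊕1⊕0⊕1⊕1⊕1⊕0 = 1
s2 (pos 2,3,6,7,10,11,14,15,18,19,22,23,26,27,30,31): 1⊕0⊕0⊕1⊕0⊕0⊕0⊕0⊕1⊕1⊕1⊕0⊕0⊕1⊕0⊕0 = 0
s4 (pos 4,5,6,7,12,13,14,15,20,21,22,23,28,29,30,31): 1⊕0⊕0⊕1⊕0⊕0⊕0⊕0⊕0⊕1⊕1⊕0⊕0⊕1⊕0⊕0 = 1
s8 (pos 8,9,10,11,12,13,14,15,24,25,26,27,28,29,30,31): 1⊕1⊕0⊕0⊕0⊕0⊕0⊕0⊕1⊕1⊕0⊕1⊕0⊕1⊕0⊕0 = 0
s16 (pos 16,17,18,19,20,21,22,23,24,25,26,27,28,29,30,31): 0⊕0⊕1⊕1⊕0⊕1⊕1⊕0⊕1⊕1⊕0⊕1⊕0⊕1⊕0⊕0 = 0
Syndrome s16…s1 = 00101 → error at position 5.
Flip position 5: 0101001110000000011011011010100 → 0101101110000000011011011010100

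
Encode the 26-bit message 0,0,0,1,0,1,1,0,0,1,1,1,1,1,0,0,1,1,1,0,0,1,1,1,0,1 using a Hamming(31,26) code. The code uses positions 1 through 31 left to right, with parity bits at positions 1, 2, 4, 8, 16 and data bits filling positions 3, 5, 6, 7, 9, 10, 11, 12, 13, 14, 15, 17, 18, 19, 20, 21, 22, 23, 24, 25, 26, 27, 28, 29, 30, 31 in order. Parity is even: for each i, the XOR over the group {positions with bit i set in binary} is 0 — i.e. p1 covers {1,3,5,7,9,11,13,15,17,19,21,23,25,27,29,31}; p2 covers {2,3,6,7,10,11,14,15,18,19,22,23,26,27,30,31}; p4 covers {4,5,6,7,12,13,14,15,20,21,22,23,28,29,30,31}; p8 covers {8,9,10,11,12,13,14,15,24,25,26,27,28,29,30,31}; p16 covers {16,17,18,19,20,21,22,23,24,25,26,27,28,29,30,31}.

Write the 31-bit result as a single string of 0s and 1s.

1100001101100110111001110011101

Place data at non-parity positions: p1 p2 0 p4 0 0 1 p8 0 1 1 0 0 1 1 p16 1 1 1 0 0 1 1 1 0 0 1 1 1 0 1
p1 (pos 1,3,5,7,9,11,13,15,17,19,21,23,25,27,29,31): XOR of data positions = 0⊕0⊕1⊕0⊕1⊕0⊕1⊕1⊕1⊕0⊕1⊕0⊕1⊕1⊕1 = 1
p2 (pos 2,3,6,7,10,11,14,15,18,19,22,23,26,27,30,31): XOR of data positions = 0⊕0⊕1⊕1⊕1⊕1⊕1⊕1⊕1⊕1⊕1⊕0⊕1⊕0⊕1 = 1
p4 (pos 4,5,6,7,12,13,14,15,20,21,22,23,28,29,30,31): XOR of data positions = 0⊕0⊕1⊕0⊕0⊕1⊕1⊕0⊕0⊕1⊕1⊕1⊕1⊕0⊕1 = 0
p8 (pos 8,9,10,11,12,13,14,15,24,25,26,27,28,29,30,31): XOR of data positions = 0⊕1⊕1⊕0⊕0⊕1⊕1⊕1⊕0⊕0⊕1⊕1⊕1⊕0⊕1 = 1
p16 (pos 16,17,18,19,20,21,22,23,24,25,26,27,28,29,30,31): XOR of data positions = 1⊕1⊕1⊕0⊕0⊕1⊕1⊕1⊕0⊕0⊕1⊕1⊕1⊕0⊕1 = 0
Codeword: 1100001101100110111001110011101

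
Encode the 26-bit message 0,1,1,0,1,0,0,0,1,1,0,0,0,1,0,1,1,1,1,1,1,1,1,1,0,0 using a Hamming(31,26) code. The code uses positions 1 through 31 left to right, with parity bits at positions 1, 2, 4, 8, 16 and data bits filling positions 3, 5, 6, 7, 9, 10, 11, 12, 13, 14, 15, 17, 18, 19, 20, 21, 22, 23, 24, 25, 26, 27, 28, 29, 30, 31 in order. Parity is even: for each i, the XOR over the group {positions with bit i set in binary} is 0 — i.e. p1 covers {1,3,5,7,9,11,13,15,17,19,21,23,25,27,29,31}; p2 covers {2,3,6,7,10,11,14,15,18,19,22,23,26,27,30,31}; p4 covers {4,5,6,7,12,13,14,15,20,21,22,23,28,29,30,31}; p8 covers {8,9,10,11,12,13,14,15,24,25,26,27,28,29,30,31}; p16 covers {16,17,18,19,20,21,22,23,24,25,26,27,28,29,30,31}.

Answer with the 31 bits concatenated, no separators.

Place data at non-parity positions: p1 p2 0 p4 1 1 0 p8 1 0 0 0 1 1 0 p16 0 0 1 0 1 1 1 1 1 1 1 1 1 0 0
p1 (pos 1,3,5,7,9,11,13,15,17,19,21,23,25,27,29,31): XOR of data positions = 0⊕1⊕0⊕1⊕0⊕1⊕0⊕0⊕1⊕1⊕1⊕1⊕1⊕1⊕0 = 1
p2 (pos 2,3,6,7,10,11,14,15,18,19,22,23,26,27,30,31): XOR of data positions = 0⊕1⊕0⊕0⊕0⊕1⊕0⊕0⊕1⊕1⊕1⊕1⊕1⊕0⊕0 = 1
p4 (pos 4,5,6,7,12,13,14,15,20,21,22,23,28,29,30,31): XOR of data positions = 1⊕1⊕0⊕0⊕1⊕1⊕0⊕0⊕1⊕1⊕1⊕1⊕1⊕0⊕0 = 1
p8 (pos 8,9,10,11,12,13,14,15,24,25,26,27,28,29,30,31): XOR of data positions = 1⊕0⊕0⊕0⊕1⊕1⊕0⊕1⊕1⊕1⊕1⊕1⊕1⊕0⊕0 = 1
p16 (pos 16,17,18,19,20,21,22,23,24,25,26,27,28,29,30,31): XOR of data positions = 0⊕0⊕1⊕0⊕1⊕1⊕1⊕1⊕1⊕1⊕1⊕1⊕1⊕0⊕0 = 0
Codeword: 1101110110001100001011111111100

1101110110001100001011111111100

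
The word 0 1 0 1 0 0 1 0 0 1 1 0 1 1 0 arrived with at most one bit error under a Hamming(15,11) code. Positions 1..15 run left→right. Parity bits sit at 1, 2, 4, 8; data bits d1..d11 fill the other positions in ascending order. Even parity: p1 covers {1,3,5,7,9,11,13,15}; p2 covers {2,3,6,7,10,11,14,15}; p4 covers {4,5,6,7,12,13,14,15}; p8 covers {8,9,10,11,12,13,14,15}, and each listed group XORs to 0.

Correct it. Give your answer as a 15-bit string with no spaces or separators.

011100100110110

s1 (pos 1,3,5,7,9,11,13,15): 0⊕0⊕0⊕1⊕0⊕1⊕1⊕0 = 1
s2 (pos 2,3,6,7,10,11,14,15): 1⊕0⊕0⊕1⊕1⊕1⊕1⊕0 = 1
s4 (pos 4,5,6,7,12,13,14,15): 1⊕0⊕0⊕1⊕0⊕1⊕1⊕0 = 0
s8 (pos 8,9,10,11,12,13,14,15): 0⊕0⊕1⊕1⊕0⊕1⊕1⊕0 = 0
Syndrome s8…s1 = 0011 → error at position 3.
Flip position 3: 010100100110110 → 011100100110110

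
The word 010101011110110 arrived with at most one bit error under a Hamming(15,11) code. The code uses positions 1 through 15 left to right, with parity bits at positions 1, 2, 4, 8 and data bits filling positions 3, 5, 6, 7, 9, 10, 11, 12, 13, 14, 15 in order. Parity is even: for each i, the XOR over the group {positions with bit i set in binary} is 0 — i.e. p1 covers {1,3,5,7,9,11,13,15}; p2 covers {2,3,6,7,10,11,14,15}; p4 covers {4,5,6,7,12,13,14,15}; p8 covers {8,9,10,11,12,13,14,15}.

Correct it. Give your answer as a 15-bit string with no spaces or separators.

011101011110110

s1 (pos 1,3,5,7,9,11,13,15): 0⊕0⊕0⊕0⊕1⊕1⊕1⊕0 = 1
s2 (pos 2,3,6,7,10,11,14,15): 1⊕0⊕1⊕0⊕1⊕1⊕1⊕0 = 1
s4 (pos 4,5,6,7,12,13,14,15): 1⊕0⊕1⊕0⊕0⊕1⊕1⊕0 = 0
s8 (pos 8,9,10,11,12,13,14,15): 1⊕1⊕1⊕1⊕0⊕1⊕1⊕0 = 0
Syndrome s8…s1 = 0011 → error at position 3.
Flip position 3: 010101011110110 → 011101011110110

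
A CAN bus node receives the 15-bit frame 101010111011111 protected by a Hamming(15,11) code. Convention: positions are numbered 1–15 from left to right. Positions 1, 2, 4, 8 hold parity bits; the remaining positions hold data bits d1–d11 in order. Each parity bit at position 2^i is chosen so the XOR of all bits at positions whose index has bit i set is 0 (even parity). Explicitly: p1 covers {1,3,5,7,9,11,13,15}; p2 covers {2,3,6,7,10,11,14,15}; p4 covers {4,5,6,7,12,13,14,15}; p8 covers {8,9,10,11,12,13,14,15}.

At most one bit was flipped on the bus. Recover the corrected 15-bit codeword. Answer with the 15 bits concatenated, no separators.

101010111111111

s1 (pos 1,3,5,7,9,11,13,15): 1⊕1⊕1⊕1⊕1⊕1⊕1⊕1 = 0
s2 (pos 2,3,6,7,10,11,14,15): 0⊕1⊕0⊕1⊕0⊕1⊕1⊕1 = 1
s4 (pos 4,5,6,7,12,13,14,15): 0⊕1⊕0⊕1⊕1⊕1⊕1⊕1 = 0
s8 (pos 8,9,10,11,12,13,14,15): 1⊕1⊕0⊕1⊕1⊕1⊕1⊕1 = 1
Syndrome s8…s1 = 1010 → error at position 10.
Flip position 10: 101010111011111 → 101010111111111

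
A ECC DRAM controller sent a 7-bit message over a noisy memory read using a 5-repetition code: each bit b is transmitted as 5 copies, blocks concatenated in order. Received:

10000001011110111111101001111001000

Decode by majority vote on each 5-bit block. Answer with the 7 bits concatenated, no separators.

Block 1 (10000): 1 one → 0
Block 2 (00101): 2 ones → 0
Block 3 (11101): 4 ones → 1
Block 4 (11111): 5 ones → 1
Block 5 (10100): 2 ones → 0
Block 6 (11110): 4 ones → 1
Block 7 (01000): 1 one → 0

0011010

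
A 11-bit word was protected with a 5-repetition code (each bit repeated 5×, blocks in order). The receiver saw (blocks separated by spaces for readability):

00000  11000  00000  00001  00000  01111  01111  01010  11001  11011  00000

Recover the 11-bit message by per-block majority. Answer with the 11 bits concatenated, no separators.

00000110110

Block 1 (00000): 0 ones → 0
Block 2 (11000): 2 ones → 0
Block 3 (00000): 0 ones → 0
Block 4 (00001): 1 one → 0
Block 5 (00000): 0 ones → 0
Block 6 (01111): 4 ones → 1
Block 7 (01111): 4 ones → 1
Block 8 (01010): 2 ones → 0
Block 9 (11001): 3 ones → 1
Block 10 (11011): 4 ones → 1
Block 11 (00000): 0 ones → 0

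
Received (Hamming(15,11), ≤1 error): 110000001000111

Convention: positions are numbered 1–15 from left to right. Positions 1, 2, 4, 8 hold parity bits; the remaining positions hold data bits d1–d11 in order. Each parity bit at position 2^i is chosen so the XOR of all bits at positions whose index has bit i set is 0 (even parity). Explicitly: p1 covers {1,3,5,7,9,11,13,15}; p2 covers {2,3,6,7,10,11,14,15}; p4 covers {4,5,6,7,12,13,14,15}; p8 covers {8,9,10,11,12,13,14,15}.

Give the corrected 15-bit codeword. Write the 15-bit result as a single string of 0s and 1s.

s1 (pos 1,3,5,7,9,11,13,15): 1⊕0⊕0⊕0⊕1⊕0⊕1⊕1 = 0
s2 (pos 2,3,6,7,10,11,14,15): 1⊕0⊕0⊕0⊕0⊕0⊕1⊕1 = 1
s4 (pos 4,5,6,7,12,13,14,15): 0⊕0⊕0⊕0⊕0⊕1⊕1⊕1 = 1
s8 (pos 8,9,10,11,12,13,14,15): 0⊕1⊕0⊕0⊕0⊕1⊕1⊕1 = 0
Syndrome s8…s1 = 0110 → error at position 6.
Flip position 6: 110000001000111 → 110001001000111

110001001000111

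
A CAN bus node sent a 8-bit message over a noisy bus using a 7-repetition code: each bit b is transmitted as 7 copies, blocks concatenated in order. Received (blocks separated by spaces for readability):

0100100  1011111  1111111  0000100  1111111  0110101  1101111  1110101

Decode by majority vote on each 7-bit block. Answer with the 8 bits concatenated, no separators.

01101111

Block 1 (0100100): 2 ones → 0
Block 2 (1011111): 6 ones → 1
Block 3 (1111111): 7 ones → 1
Block 4 (0000100): 1 one → 0
Block 5 (1111111): 7 ones → 1
Block 6 (0110101): 4 ones → 1
Block 7 (1101111): 6 ones → 1
Block 8 (1110101): 5 ones → 1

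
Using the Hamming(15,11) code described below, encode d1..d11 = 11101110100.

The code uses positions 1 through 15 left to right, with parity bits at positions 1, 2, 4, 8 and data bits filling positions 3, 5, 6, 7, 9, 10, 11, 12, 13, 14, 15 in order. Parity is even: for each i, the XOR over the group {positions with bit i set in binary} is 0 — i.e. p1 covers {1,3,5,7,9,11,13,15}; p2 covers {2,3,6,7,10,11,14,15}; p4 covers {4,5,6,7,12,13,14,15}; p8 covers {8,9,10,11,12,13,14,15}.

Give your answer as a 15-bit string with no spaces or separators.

Place data at non-parity positions: p1 p2 1 p4 1 1 0 p8 1 1 1 0 1 0 0
p1 (pos 1,3,5,7,9,11,13,15): XOR of data positions = 1⊕1⊕0⊕1⊕1⊕1⊕0 = 1
p2 (pos 2,3,6,7,10,11,14,15): XOR of data positions = 1⊕1⊕0⊕1⊕1⊕0⊕0 = 0
p4 (pos 4,5,6,7,12,13,14,15): XOR of data positions = 1⊕1⊕0⊕0⊕1⊕0⊕0 = 1
p8 (pos 8,9,10,11,12,13,14,15): XOR of data positions = 1⊕1⊕1⊕0⊕1⊕0⊕0 = 0
Codeword: 101111001110100

101111001110100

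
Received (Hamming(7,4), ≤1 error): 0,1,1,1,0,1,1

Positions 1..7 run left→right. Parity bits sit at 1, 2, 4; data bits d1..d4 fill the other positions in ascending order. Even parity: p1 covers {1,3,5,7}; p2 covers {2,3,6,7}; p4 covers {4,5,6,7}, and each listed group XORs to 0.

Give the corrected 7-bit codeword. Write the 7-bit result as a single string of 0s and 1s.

s1 (pos 1,3,5,7): 0⊕1⊕0⊕1 = 0
s2 (pos 2,3,6,7): 1⊕1⊕1⊕1 = 0
s4 (pos 4,5,6,7): 1⊕0⊕1⊕1 = 1
Syndrome s4…s1 = 100 → error at position 4.
Flip position 4: 0111011 → 0110011

0110011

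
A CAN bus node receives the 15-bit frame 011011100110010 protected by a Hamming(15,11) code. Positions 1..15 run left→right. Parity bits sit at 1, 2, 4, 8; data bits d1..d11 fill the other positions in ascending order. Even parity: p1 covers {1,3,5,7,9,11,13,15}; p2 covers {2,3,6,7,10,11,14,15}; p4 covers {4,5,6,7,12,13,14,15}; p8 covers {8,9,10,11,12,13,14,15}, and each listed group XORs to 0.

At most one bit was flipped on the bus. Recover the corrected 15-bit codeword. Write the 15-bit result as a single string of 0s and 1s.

s1 (pos 1,3,5,7,9,11,13,15): 0⊕1⊕1⊕1⊕0⊕1⊕0⊕0 = 0
s2 (pos 2,3,6,7,10,11,14,15): 1⊕1⊕1⊕1⊕1⊕1⊕1⊕0 = 1
s4 (pos 4,5,6,7,12,13,14,15): 0⊕1⊕1⊕1⊕0⊕0⊕1⊕0 = 0
s8 (pos 8,9,10,11,12,13,14,15): 0⊕0⊕1⊕1⊕0⊕0⊕1⊕0 = 1
Syndrome s8…s1 = 1010 → error at position 10.
Flip position 10: 011011100110010 → 011011100010010

011011100010010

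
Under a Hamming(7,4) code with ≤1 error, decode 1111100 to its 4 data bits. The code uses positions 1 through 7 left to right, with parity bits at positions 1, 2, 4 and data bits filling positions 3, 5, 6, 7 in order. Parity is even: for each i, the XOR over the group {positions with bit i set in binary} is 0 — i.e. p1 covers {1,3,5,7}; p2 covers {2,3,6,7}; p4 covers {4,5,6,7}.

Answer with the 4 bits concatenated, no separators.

1100

s1 (pos 1,3,5,7): 1⊕1⊕1⊕0 = 1
s2 (pos 2,3,6,7): 1⊕1⊕0⊕0 = 0
s4 (pos 4,5,6,7): 1⊕1⊕0⊕0 = 0
Syndrome s4…s1 = 001 → error at position 1.
Flip position 1: 1111100 → 0111100
Read data bits from positions 3,5,6,7: 1100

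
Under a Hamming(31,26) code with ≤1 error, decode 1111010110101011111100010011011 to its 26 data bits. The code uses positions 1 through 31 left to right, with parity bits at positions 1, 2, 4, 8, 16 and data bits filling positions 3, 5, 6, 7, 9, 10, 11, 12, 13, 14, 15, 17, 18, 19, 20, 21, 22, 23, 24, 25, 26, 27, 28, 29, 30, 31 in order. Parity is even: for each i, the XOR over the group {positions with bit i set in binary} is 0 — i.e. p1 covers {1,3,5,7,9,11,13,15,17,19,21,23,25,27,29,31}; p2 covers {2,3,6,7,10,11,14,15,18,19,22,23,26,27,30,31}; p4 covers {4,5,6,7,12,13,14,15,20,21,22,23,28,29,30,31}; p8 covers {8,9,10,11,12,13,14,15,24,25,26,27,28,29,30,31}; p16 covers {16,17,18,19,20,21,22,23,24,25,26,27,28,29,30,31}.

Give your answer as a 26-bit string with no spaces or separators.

10101010101111100010011011

s1 (pos 1,3,5,7,9,11,13,15,17,19,21,23,25,27,29,31): 1⊕1⊕0⊕0⊕1⊕1⊕1⊕1⊕1⊕1⊕0⊕0⊕0⊕1⊕0⊕1 = 0
s2 (pos 2,3,6,7,10,11,14,15,18,19,22,23,26,27,30,31): 1⊕1⊕1⊕0⊕0⊕1⊕0⊕1⊕1⊕1⊕0⊕0⊕0⊕1⊕1⊕1 = 0
s4 (pos 4,5,6,7,12,13,14,15,20,21,22,23,28,29,30,31): 1⊕0⊕1⊕0⊕0⊕1⊕0⊕1⊕1⊕0⊕0⊕0⊕1⊕0⊕1⊕1 = 0
s8 (pos 8,9,10,11,12,13,14,15,24,25,26,27,28,29,30,31): 1⊕1⊕0⊕1⊕0⊕1⊕0⊕1⊕1⊕0⊕0⊕1⊕1⊕0⊕1⊕1 = 0
s16 (pos 16,17,18,19,20,21,22,23,24,25,26,27,28,29,30,31): 1⊕1⊕1⊕1⊕1⊕0⊕0⊕0⊕1⊕0⊕0⊕1⊕1⊕0⊕1⊕1 = 0
Syndrome s16…s1 = 00000 → no error.
Read data bits from positions 3,5,6,7,9,10,11,12,13,14,15,17,18,19,20,21,22,23,24,25,26,27,28,29,30,31: 10101010101111100010011011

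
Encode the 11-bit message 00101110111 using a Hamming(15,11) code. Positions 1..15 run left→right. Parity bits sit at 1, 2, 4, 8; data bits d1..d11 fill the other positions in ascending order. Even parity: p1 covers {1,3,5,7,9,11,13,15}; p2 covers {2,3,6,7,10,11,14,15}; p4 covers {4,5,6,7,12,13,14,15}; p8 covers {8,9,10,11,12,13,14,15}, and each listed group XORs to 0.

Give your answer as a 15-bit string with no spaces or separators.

Place data at non-parity positions: p1 p2 0 p4 0 1 0 p8 1 1 1 0 1 1 1
p1 (pos 1,3,5,7,9,11,13,15): XOR of data positions = 0⊕0⊕0⊕1⊕1⊕1⊕1 = 0
p2 (pos 2,3,6,7,10,11,14,15): XOR of data positions = 0⊕1⊕0⊕1⊕1⊕1⊕1 = 1
p4 (pos 4,5,6,7,12,13,14,15): XOR of data positions = 0⊕1⊕0⊕0⊕1⊕1⊕1 = 0
p8 (pos 8,9,10,11,12,13,14,15): XOR of data positions = 1⊕1⊕1⊕0⊕1⊕1⊕1 = 0
Codeword: 010001001110111

010001001110111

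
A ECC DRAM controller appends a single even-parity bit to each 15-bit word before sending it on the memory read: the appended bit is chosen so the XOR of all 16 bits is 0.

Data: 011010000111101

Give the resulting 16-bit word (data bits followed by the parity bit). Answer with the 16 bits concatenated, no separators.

0110100001111010

XOR of the 15 data bits: 0⊕1⊕1⊕0⊕1⊕0⊕0⊕0⊕0⊕1⊕1⊕1⊕1⊕0⊕1 = 0
Parity bit = 0 (so all 16 bits XOR to 0).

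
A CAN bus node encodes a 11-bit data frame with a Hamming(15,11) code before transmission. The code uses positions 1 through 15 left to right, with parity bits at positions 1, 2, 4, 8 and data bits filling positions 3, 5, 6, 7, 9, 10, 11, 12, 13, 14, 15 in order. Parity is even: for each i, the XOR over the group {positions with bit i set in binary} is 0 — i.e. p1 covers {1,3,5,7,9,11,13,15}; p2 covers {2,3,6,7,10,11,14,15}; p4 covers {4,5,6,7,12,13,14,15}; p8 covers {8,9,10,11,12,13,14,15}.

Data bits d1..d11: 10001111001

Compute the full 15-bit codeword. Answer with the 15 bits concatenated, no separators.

001000011111001

Place data at non-parity positions: p1 p2 1 p4 0 0 0 p8 1 1 1 1 0 0 1
p1 (pos 1,3,5,7,9,11,13,15): XOR of data positions = 1⊕0⊕0⊕1⊕1⊕0⊕1 = 0
p2 (pos 2,3,6,7,10,11,14,15): XOR of data positions = 1⊕0⊕0⊕1⊕1⊕0⊕1 = 0
p4 (pos 4,5,6,7,12,13,14,15): XOR of data positions = 0⊕0⊕0⊕1⊕0⊕0⊕1 = 0
p8 (pos 8,9,10,11,12,13,14,15): XOR of data positions = 1⊕1⊕1⊕1⊕0⊕0⊕1 = 1
Codeword: 001000011111001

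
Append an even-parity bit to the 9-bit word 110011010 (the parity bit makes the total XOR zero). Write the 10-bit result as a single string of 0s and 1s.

XOR of the 9 data bits: 1⊕1⊕0⊕0⊕1⊕1⊕0⊕1⊕0 = 1
Parity bit = 1 (so all 10 bits XOR to 0).

1100110101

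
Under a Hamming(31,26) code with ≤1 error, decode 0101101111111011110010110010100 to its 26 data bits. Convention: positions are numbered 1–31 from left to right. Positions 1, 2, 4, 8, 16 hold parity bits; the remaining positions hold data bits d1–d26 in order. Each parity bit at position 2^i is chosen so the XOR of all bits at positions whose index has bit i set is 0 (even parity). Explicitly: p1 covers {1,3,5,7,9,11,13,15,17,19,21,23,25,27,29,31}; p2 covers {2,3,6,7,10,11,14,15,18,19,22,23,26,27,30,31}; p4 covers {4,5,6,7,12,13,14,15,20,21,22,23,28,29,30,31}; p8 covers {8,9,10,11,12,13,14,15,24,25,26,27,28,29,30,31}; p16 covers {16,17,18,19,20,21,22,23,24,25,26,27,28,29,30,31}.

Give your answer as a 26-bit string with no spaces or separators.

s1 (pos 1,3,5,7,9,11,13,15,17,19,21,23,25,27,29,31): 0⊕0⊕1⊕1⊕1⊕1⊕1⊕1⊕1⊕0⊕1⊕1⊕0⊕1⊕1⊕0 = 1
s2 (pos 2,3,6,7,10,11,14,15,18,19,22,23,26,27,30,31): 1⊕0⊕0⊕1⊕1⊕1⊕0⊕1⊕1⊕0⊕0⊕1⊕0⊕1⊕0⊕0 = 0
s4 (pos 4,5,6,7,12,13,14,15,20,21,22,23,28,29,30,31): 1⊕1⊕0⊕1⊕1⊕1⊕0⊕1⊕0⊕1⊕0⊕1⊕0⊕1⊕0⊕0 = 1
s8 (pos 8,9,10,11,12,13,14,15,24,25,26,27,28,29,30,31): 1⊕1⊕1⊕1⊕1⊕1⊕0⊕1⊕1⊕0⊕0⊕1⊕0⊕1⊕0⊕0 = 0
s16 (pos 16,17,18,19,20,21,22,23,24,25,26,27,28,29,30,31): 1⊕1⊕1⊕0⊕0⊕1⊕0⊕1⊕1⊕0⊕0⊕1⊕0⊕1⊕0⊕0 = 0
Syndrome s16…s1 = 00101 → error at position 5.
Flip position 5: 0101101111111011110010110010100 → 0101001111111011110010110010100
Read data bits from positions 3,5,6,7,9,10,11,12,13,14,15,17,18,19,20,21,22,23,24,25,26,27,28,29,30,31: 00011111101110010110010100

00011111101110010110010100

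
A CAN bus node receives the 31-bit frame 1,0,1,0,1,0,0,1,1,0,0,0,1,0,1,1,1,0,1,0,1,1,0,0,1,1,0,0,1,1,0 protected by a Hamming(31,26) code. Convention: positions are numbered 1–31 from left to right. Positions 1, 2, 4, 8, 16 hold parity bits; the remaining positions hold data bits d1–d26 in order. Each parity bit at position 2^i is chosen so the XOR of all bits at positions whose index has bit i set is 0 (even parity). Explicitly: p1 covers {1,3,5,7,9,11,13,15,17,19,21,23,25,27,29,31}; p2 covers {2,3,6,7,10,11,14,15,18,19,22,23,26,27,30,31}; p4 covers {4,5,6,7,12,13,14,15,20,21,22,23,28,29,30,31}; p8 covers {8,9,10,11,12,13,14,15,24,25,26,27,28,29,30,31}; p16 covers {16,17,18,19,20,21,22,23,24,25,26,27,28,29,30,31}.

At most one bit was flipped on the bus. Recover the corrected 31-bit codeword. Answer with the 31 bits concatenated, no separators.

s1 (pos 1,3,5,7,9,11,13,15,17,19,21,23,25,27,29,31): 1⊕1⊕1⊕0⊕1⊕0⊕1⊕1⊕1⊕1⊕1⊕0⊕1⊕0⊕1⊕0 = 1
s2 (pos 2,3,6,7,10,11,14,15,18,19,22,23,26,27,30,31): 0⊕1⊕0⊕0⊕0⊕0⊕0⊕1⊕0⊕1⊕1⊕0⊕1⊕0⊕1⊕0 = 0
s4 (pos 4,5,6,7,12,13,14,15,20,21,22,23,28,29,30,31): 0⊕1⊕0⊕0⊕0⊕1⊕0⊕1⊕0⊕1⊕1⊕0⊕0⊕1⊕1⊕0 = 1
s8 (pos 8,9,10,11,12,13,14,15,24,25,26,27,28,29,30,31): 1⊕1⊕0⊕0⊕0⊕1⊕0⊕1⊕0⊕1⊕1⊕0⊕0⊕1⊕1⊕0 = 0
s16 (pos 16,17,18,19,20,21,22,23,24,25,26,27,28,29,30,31): 1⊕1⊕0⊕1⊕0⊕1⊕1⊕0⊕0⊕1⊕1⊕0⊕0⊕1⊕1⊕0 = 1
Syndrome s16…s1 = 10101 → error at position 21.
Flip position 21: 1010100110001011101011001100110 → 1010100110001011101001001100110

1010100110001011101001001100110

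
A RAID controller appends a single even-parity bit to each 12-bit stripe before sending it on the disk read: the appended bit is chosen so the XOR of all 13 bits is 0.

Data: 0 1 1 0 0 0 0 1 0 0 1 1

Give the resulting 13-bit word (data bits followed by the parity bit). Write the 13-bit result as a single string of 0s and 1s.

0110000100111

XOR of the 12 data bits: 0⊕1⊕1⊕0⊕0⊕0⊕0⊕1⊕0⊕0⊕1⊕1 = 1
Parity bit = 1 (so all 13 bits XOR to 0).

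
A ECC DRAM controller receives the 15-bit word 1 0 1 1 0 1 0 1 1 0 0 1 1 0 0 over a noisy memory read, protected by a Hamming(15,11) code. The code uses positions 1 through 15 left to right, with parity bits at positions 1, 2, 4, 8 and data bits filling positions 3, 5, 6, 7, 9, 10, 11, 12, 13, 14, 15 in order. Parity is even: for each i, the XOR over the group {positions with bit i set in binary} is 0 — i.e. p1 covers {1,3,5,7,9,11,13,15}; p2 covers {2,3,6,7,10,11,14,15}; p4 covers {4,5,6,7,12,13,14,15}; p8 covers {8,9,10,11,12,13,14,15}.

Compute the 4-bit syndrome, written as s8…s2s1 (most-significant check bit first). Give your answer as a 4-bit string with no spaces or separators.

0000

s1 (pos 1,3,5,7,9,11,13,15): 1⊕1⊕0⊕0⊕1⊕0⊕1⊕0 = 0
s2 (pos 2,3,6,7,10,11,14,15): 0⊕1⊕1⊕0⊕0⊕0⊕0⊕0 = 0
s4 (pos 4,5,6,7,12,13,14,15): 1⊕0⊕1⊕0⊕1⊕1⊕0⊕0 = 0
s8 (pos 8,9,10,11,12,13,14,15): 1⊕1⊕0⊕0⊕1⊕1⊕0⊕0 = 0
Syndrome s8…s1 = 0000 → no error.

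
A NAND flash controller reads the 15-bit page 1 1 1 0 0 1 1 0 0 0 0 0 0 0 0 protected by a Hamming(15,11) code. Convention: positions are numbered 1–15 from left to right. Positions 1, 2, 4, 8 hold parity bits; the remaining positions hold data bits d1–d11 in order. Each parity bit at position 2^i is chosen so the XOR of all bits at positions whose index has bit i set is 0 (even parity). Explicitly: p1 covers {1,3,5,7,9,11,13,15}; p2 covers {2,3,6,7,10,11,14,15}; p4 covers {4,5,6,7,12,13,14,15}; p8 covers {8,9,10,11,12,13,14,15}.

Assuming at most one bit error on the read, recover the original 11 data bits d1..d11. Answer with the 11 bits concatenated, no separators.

10110000000

s1 (pos 1,3,5,7,9,11,13,15): 1⊕1⊕0⊕1⊕0⊕0⊕0⊕0 = 1
s2 (pos 2,3,6,7,10,11,14,15): 1⊕1⊕1⊕1⊕0⊕0⊕0⊕0 = 0
s4 (pos 4,5,6,7,12,13,14,15): 0⊕0⊕1⊕1⊕0⊕0⊕0⊕0 = 0
s8 (pos 8,9,10,11,12,13,14,15): 0⊕0⊕0⊕0⊕0⊕0⊕0⊕0 = 0
Syndrome s8…s1 = 0001 → error at position 1.
Flip position 1: 111001100000000 → 011001100000000
Read data bits from positions 3,5,6,7,9,10,11,12,13,14,15: 10110000000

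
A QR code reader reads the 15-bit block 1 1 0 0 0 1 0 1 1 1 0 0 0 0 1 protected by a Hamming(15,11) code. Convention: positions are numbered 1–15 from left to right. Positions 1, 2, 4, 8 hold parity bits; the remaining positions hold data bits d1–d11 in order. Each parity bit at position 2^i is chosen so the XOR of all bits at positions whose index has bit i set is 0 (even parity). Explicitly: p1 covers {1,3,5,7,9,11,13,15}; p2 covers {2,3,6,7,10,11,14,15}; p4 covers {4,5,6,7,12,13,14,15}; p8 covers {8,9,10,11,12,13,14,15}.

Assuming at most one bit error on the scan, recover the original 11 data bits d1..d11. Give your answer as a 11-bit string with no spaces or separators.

s1 (pos 1,3,5,7,9,11,13,15): 1⊕0⊕0⊕0⊕1⊕0⊕0⊕1 = 1
s2 (pos 2,3,6,7,10,11,14,15): 1⊕0⊕1⊕0⊕1⊕0⊕0⊕1 = 0
s4 (pos 4,5,6,7,12,13,14,15): 0⊕0⊕1⊕0⊕0⊕0⊕0⊕1 = 0
s8 (pos 8,9,10,11,12,13,14,15): 1⊕1⊕1⊕0⊕0⊕0⊕0⊕1 = 0
Syndrome s8…s1 = 0001 → error at position 1.
Flip position 1: 110001011100001 → 010001011100001
Read data bits from positions 3,5,6,7,9,10,11,12,13,14,15: 00101100001

00101100001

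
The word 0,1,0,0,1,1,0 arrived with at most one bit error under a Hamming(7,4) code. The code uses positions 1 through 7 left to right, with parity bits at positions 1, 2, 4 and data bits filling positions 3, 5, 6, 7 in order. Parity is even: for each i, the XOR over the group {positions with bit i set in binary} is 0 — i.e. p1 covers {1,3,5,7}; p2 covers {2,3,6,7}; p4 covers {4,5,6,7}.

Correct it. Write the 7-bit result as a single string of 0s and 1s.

s1 (pos 1,3,5,7): 0⊕0⊕1⊕0 = 1
s2 (pos 2,3,6,7): 1⊕0⊕1⊕0 = 0
s4 (pos 4,5,6,7): 0⊕1⊕1⊕0 = 0
Syndrome s4…s1 = 001 → error at position 1.
Flip position 1: 0100110 → 1100110

1100110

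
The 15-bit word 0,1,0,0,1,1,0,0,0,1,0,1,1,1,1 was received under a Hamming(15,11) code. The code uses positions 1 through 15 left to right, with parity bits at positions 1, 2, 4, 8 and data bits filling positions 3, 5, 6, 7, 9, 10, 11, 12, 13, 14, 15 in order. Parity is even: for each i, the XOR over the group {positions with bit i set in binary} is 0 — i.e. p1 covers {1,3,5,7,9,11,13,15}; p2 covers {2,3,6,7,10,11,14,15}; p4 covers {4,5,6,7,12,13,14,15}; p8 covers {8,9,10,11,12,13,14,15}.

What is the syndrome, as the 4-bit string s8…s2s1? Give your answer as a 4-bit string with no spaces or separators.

1011

s1 (pos 1,3,5,7,9,11,13,15): 0⊕0⊕1⊕0⊕0⊕0⊕1⊕1 = 1
s2 (pos 2,3,6,7,10,11,14,15): 1⊕0⊕1⊕0⊕1⊕0⊕1⊕1 = 1
s4 (pos 4,5,6,7,12,13,14,15): 0⊕1⊕1⊕0⊕1⊕1⊕1⊕1 = 0
s8 (pos 8,9,10,11,12,13,14,15): 0⊕0⊕1⊕0⊕1⊕1⊕1⊕1 = 1
Syndrome s8…s1 = 1011 → error at position 11.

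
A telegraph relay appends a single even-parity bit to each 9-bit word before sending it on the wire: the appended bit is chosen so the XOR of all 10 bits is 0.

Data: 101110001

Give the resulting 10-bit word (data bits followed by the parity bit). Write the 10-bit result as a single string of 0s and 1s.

1011100011

XOR of the 9 data bits: 1⊕0⊕1⊕1⊕1⊕0⊕0⊕0⊕1 = 1
Parity bit = 1 (so all 10 bits XOR to 0).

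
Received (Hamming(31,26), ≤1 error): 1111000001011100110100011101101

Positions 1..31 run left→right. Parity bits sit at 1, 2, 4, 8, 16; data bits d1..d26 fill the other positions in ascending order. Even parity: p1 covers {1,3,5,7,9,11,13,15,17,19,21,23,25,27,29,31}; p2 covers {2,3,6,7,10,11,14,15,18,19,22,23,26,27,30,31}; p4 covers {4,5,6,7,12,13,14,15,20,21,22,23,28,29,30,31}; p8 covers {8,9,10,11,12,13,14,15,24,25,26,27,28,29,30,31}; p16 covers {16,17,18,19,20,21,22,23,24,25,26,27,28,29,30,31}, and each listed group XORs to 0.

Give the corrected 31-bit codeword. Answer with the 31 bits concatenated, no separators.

s1 (pos 1,3,5,7,9,11,13,15,17,19,21,23,25,27,29,31): 1⊕1⊕0⊕0⊕0⊕0⊕1⊕0⊕1⊕0⊕0⊕0⊕1⊕0⊕1⊕1 = 1
s2 (pos 2,3,6,7,10,11,14,15,18,19,22,23,26,27,30,31): 1⊕1⊕0⊕0⊕1⊕0⊕1⊕0⊕1⊕0⊕0⊕0⊕1⊕0⊕0⊕1 = 1
s4 (pos 4,5,6,7,12,13,14,15,20,21,22,23,28,29,30,31): 1⊕0⊕0⊕0⊕1⊕1⊕1⊕0⊕1⊕0⊕0⊕0⊕1⊕1⊕0⊕1 = 0
s8 (pos 8,9,10,11,12,13,14,15,24,25,26,27,28,29,30,31): 0⊕0⊕1⊕0⊕1⊕1⊕1⊕0⊕1⊕1⊕1⊕0⊕1⊕1⊕0⊕1 = 0
s16 (pos 16,17,18,19,20,21,22,23,24,25,26,27,28,29,30,31): 0⊕1⊕1⊕0⊕1⊕0⊕0⊕0⊕1⊕1⊕1⊕0⊕1⊕1⊕0⊕1 = 1
Syndrome s16…s1 = 10011 → error at position 19.
Flip position 19: 1111000001011100110100011101101 → 1111000001011100111100011101101

1111000001011100111100011101101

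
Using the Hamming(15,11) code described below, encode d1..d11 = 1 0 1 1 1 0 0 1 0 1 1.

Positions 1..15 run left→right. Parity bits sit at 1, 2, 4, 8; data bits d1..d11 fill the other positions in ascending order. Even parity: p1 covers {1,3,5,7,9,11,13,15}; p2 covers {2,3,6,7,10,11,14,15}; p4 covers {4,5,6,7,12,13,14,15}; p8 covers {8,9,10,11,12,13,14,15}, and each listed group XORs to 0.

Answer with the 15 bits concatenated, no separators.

011101101001011

Place data at non-parity positions: p1 p2 1 p4 0 1 1 p8 1 0 0 1 0 1 1
p1 (pos 1,3,5,7,9,11,13,15): XOR of data positions = 1⊕0⊕1⊕1⊕0⊕0⊕1 = 0
p2 (pos 2,3,6,7,10,11,14,15): XOR of data positions = 1⊕1⊕1⊕0⊕0⊕1⊕1 = 1
p4 (pos 4,5,6,7,12,13,14,15): XOR of data positions = 0⊕1⊕1⊕1⊕0⊕1⊕1 = 1
p8 (pos 8,9,10,11,12,13,14,15): XOR of data positions = 1⊕0⊕0⊕1⊕0⊕1⊕1 = 0
Codeword: 011101101001011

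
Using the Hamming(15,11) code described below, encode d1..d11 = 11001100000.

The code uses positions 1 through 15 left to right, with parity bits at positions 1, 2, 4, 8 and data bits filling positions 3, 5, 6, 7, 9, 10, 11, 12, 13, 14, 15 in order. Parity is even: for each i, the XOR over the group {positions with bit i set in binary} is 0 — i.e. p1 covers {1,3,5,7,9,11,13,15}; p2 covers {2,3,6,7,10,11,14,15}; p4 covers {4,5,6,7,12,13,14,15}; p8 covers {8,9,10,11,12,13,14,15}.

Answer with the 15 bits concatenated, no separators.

101110001100000

Place data at non-parity positions: p1 p2 1 p4 1 0 0 p8 1 1 0 0 0 0 0
p1 (pos 1,3,5,7,9,11,13,15): XOR of data positions = 1⊕1⊕0⊕1⊕0⊕0⊕0 = 1
p2 (pos 2,3,6,7,10,11,14,15): XOR of data positions = 1⊕0⊕0⊕1⊕0⊕0⊕0 = 0
p4 (pos 4,5,6,7,12,13,14,15): XOR of data positions = 1⊕0⊕0⊕0⊕0⊕0⊕0 = 1
p8 (pos 8,9,10,11,12,13,14,15): XOR of data positions = 1⊕1⊕0⊕0⊕0⊕0⊕0 = 0
Codeword: 101110001100000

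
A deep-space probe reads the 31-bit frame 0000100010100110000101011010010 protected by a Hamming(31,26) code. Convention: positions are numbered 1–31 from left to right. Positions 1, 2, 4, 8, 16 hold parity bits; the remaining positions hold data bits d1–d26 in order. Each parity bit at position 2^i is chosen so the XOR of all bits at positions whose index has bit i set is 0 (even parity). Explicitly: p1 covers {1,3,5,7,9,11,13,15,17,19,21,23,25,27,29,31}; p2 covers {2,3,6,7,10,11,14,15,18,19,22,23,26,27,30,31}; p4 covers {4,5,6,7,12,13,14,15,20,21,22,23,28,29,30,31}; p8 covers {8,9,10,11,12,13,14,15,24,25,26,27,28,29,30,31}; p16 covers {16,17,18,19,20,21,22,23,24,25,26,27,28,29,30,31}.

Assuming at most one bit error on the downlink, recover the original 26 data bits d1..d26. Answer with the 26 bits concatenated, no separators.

01001010011000101011010010

s1 (pos 1,3,5,7,9,11,13,15,17,19,21,23,25,27,29,31): 0⊕0⊕1⊕0⊕1⊕1⊕0⊕1⊕0⊕0⊕0⊕0⊕1⊕1⊕0⊕0 = 0
s2 (pos 2,3,6,7,10,11,14,15,18,19,22,23,26,27,30,31): 0⊕0⊕0⊕0⊕0⊕1⊕1⊕1⊕0⊕0⊕1⊕0⊕0⊕1⊕1⊕0 = 0
s4 (pos 4,5,6,7,12,13,14,15,20,21,22,23,28,29,30,31): 0⊕1⊕0⊕0⊕0⊕0⊕1⊕1⊕1⊕0⊕1⊕0⊕0⊕0⊕1⊕0 = 0
s8 (pos 8,9,10,11,12,13,14,15,24,25,26,27,28,29,30,31): 0⊕1⊕0⊕1⊕0⊕0⊕1⊕1⊕1⊕1⊕0⊕1⊕0⊕0⊕1⊕0 = 0
s16 (pos 16,17,18,19,20,21,22,23,24,25,26,27,28,29,30,31): 0⊕0⊕0⊕0⊕1⊕0⊕1⊕0⊕1⊕1⊕0⊕1⊕0⊕0⊕1⊕0 = 0
Syndrome s16…s1 = 00000 → no error.
Read data bits from positions 3,5,6,7,9,10,11,12,13,14,15,17,18,19,20,21,22,23,24,25,26,27,28,29,30,31: 01001010011000101011010010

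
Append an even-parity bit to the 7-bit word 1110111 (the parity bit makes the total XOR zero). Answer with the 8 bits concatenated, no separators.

XOR of the 7 data bits: 1⊕1⊕1⊕0⊕1⊕1⊕1 = 0
Parity bit = 0 (so all 8 bits XOR to 0).

11101110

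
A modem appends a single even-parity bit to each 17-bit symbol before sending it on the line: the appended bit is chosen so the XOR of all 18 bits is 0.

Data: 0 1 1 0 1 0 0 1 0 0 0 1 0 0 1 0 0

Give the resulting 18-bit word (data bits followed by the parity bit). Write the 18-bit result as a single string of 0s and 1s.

011010010001001000

XOR of the 17 data bits: 0⊕1⊕1⊕0⊕1⊕0⊕0⊕1⊕0⊕0⊕0⊕1⊕0⊕0⊕1⊕0⊕0 = 0
Parity bit = 0 (so all 18 bits XOR to 0).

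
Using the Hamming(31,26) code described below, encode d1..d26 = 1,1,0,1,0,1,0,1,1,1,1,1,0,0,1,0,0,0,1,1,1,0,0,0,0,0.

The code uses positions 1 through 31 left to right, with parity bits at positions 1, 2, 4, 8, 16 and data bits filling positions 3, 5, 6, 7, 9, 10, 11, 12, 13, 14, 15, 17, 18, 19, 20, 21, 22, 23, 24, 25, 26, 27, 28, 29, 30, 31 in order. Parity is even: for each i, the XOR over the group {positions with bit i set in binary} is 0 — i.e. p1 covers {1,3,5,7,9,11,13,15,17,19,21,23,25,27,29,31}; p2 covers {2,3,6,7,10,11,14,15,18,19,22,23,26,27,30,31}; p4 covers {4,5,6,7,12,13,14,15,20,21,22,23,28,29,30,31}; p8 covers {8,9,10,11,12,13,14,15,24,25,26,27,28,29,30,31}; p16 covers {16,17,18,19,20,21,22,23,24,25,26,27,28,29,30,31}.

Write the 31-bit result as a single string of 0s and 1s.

Place data at non-parity positions: p1 p2 1 p4 1 0 1 p8 0 1 0 1 1 1 1 p16 1 0 0 1 0 0 0 1 1 1 0 0 0 0 0
p1 (pos 1,3,5,7,9,11,13,15,17,19,21,23,25,27,29,31): XOR of data positions = 1⊕1⊕1⊕0⊕0⊕1⊕1⊕1⊕0⊕0⊕0⊕1⊕0⊕0⊕0 = 1
p2 (pos 2,3,6,7,10,11,14,15,18,19,22,23,26,27,30,31): XOR of data positions = 1⊕0⊕1⊕1⊕0⊕1⊕1⊕0⊕0⊕0⊕0⊕1⊕0⊕0⊕0 = 0
p4 (pos 4,5,6,7,12,13,14,15,20,21,22,23,28,29,30,31): XOR of data positions = 1⊕0⊕1⊕1⊕1⊕1⊕1⊕1⊕0⊕0⊕0⊕0⊕0⊕0⊕0 = 1
p8 (pos 8,9,10,11,12,13,14,15,24,25,26,27,28,29,30,31): XOR of data positions = 0⊕1⊕0⊕1⊕1⊕1⊕1⊕1⊕1⊕1⊕0⊕0⊕0⊕0⊕0 = 0
p16 (pos 16,17,18,19,20,21,22,23,24,25,26,27,28,29,30,31): XOR of data positions = 1⊕0⊕0⊕1⊕0⊕0⊕0⊕1⊕1⊕1⊕0⊕0⊕0⊕0⊕0 = 1
Codeword: 1011101001011111100100011100000

1011101001011111100100011100000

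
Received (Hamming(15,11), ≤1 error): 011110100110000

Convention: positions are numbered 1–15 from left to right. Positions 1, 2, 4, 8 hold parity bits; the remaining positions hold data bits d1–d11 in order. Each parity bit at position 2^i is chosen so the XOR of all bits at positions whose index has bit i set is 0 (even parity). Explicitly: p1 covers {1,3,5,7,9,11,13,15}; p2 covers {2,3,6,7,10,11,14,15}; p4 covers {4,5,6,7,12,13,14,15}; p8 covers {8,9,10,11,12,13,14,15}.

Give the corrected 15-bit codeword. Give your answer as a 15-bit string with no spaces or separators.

011111100110000

s1 (pos 1,3,5,7,9,11,13,15): 0⊕1⊕1⊕1⊕0⊕1⊕0⊕0 = 0
s2 (pos 2,3,6,7,10,11,14,15): 1⊕1⊕0⊕1⊕1⊕1⊕0⊕0 = 1
s4 (pos 4,5,6,7,12,13,14,15): 1⊕1⊕0⊕1⊕0⊕0⊕0⊕0 = 1
s8 (pos 8,9,10,11,12,13,14,15): 0⊕0⊕1⊕1⊕0⊕0⊕0⊕0 = 0
Syndrome s8…s1 = 0110 → error at position 6.
Flip position 6: 011110100110000 → 011111100110000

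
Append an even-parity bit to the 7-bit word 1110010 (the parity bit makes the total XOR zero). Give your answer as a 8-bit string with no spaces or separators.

XOR of the 7 data bits: 1⊕1⊕1⊕0⊕0⊕1⊕0 = 0
Parity bit = 0 (so all 8 bits XOR to 0).

11100100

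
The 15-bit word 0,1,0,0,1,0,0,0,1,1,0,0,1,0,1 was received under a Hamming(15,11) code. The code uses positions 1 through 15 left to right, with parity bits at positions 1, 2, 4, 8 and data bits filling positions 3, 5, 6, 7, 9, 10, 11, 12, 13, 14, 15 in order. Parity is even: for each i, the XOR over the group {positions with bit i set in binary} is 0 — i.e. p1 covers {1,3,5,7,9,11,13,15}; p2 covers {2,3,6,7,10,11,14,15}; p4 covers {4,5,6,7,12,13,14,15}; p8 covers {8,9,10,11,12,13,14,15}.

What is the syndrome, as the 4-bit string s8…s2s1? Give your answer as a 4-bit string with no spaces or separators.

0110

s1 (pos 1,3,5,7,9,11,13,15): 0⊕0⊕1⊕0⊕1⊕0⊕1⊕1 = 0
s2 (pos 2,3,6,7,10,11,14,15): 1⊕0⊕0⊕0⊕1⊕0⊕0⊕1 = 1
s4 (pos 4,5,6,7,12,13,14,15): 0⊕1⊕0⊕0⊕0⊕1⊕0⊕1 = 1
s8 (pos 8,9,10,11,12,13,14,15): 0⊕1⊕1⊕0⊕0⊕1⊕0⊕1 = 0
Syndrome s8…s1 = 0110 → error at position 6.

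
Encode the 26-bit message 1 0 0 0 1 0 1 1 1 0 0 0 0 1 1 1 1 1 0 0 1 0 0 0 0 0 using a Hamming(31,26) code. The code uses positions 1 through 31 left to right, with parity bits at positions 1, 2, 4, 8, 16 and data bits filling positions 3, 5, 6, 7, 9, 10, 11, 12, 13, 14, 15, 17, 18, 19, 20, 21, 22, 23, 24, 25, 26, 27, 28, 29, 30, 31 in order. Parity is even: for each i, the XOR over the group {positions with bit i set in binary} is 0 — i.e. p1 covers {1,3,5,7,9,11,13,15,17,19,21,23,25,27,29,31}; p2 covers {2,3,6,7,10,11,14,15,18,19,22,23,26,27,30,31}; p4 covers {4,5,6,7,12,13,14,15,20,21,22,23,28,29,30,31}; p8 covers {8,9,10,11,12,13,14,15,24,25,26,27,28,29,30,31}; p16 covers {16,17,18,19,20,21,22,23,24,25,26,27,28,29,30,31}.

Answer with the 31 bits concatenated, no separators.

Place data at non-parity positions: p1 p2 1 p4 0 0 0 p8 1 0 1 1 1 0 0 p16 0 0 1 1 1 1 1 0 0 1 0 0 0 0 0
p1 (pos 1,3,5,7,9,11,13,15,17,19,21,23,25,27,29,31): XOR of data positions = 1⊕0⊕0⊕1⊕1⊕1⊕0⊕0⊕1⊕1⊕1⊕0⊕0⊕0⊕0 = 1
p2 (pos 2,3,6,7,10,11,14,15,18,19,22,23,26,27,30,31): XOR of data positions = 1⊕0⊕0⊕0⊕1⊕0⊕0⊕0⊕1⊕1⊕1⊕1⊕0⊕0⊕0 = 0
p4 (pos 4,5,6,7,12,13,14,15,20,21,22,23,28,29,30,31): XOR of data positions = 0⊕0⊕0⊕1⊕1⊕0⊕0⊕1⊕1⊕1⊕1⊕0⊕0⊕0⊕0 = 0
p8 (pos 8,9,10,11,12,13,14,15,24,25,26,27,28,29,30,31): XOR of data positions = 1⊕0⊕1⊕1⊕1⊕0⊕0⊕0⊕0⊕1⊕0⊕0⊕0⊕0⊕0 = 1
p16 (pos 16,17,18,19,20,21,22,23,24,25,26,27,28,29,30,31): XOR of data positions = 0⊕0⊕1⊕1⊕1⊕1⊕1⊕0⊕0⊕1⊕0⊕0⊕0⊕0⊕0 = 0
Codeword: 1010000110111000001111100100000

1010000110111000001111100100000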